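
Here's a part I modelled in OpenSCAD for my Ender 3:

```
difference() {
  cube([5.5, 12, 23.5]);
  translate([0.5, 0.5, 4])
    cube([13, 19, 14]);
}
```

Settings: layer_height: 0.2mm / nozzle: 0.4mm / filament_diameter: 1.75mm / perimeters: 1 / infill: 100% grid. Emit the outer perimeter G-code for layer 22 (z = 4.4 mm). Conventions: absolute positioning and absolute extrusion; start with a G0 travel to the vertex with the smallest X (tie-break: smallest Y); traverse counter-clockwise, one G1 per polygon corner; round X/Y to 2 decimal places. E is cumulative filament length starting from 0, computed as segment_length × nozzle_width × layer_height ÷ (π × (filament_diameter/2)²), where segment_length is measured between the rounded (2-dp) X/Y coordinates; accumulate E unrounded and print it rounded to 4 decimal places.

G0 X0.00 Y0.00 Z4.40
G1 X5.50 Y0.00 E0.1829
G1 X5.50 Y0.50 E0.1996
G1 X0.50 Y0.50 E0.3659
G1 X0.50 Y12.00 E0.7484
G1 X0.00 Y12.00 E0.7650
G1 X0.00 Y0.00 E1.1641

At z = 4.4 mm: the cube is present — its section is the full 5.5×12 rectangle; the 13×19 cube at (0.5, 0.5) contributes its full rectangle; Taking the first minus the rest: starting from the 5.5×12 cube, the 13×19 cube at (0.5, 0.5) partially overlaps it — only the 57.50 mm² overlap (of its 247.00 mm²) is removed, clipping the outline — 1 connected region. The outline is a single polygon with 6 vertices. Extrusion per mm of travel: 0.4 × 0.2 / (π × 0.875²) = 0.033260. Accumulating E over each segment gives final E = 1.1641.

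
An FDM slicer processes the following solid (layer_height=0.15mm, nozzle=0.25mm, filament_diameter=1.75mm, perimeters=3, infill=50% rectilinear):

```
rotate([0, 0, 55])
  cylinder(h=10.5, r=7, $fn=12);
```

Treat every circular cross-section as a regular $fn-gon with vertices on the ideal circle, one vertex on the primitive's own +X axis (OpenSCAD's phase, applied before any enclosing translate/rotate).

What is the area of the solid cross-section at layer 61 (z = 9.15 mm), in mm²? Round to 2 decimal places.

At z = 9.15 mm: the r=7 cylinder contributes a regular 12-gon of circumradius 7 (area = (12/2)·7.000²·sin(360°/12) = 147.00 mm²); (whole slice rotated 55° about Z — lengths, areas and connectivity unchanged). Overall, the cross-section is a single solid region. Net area = 147.00 mm².

147.00 mm²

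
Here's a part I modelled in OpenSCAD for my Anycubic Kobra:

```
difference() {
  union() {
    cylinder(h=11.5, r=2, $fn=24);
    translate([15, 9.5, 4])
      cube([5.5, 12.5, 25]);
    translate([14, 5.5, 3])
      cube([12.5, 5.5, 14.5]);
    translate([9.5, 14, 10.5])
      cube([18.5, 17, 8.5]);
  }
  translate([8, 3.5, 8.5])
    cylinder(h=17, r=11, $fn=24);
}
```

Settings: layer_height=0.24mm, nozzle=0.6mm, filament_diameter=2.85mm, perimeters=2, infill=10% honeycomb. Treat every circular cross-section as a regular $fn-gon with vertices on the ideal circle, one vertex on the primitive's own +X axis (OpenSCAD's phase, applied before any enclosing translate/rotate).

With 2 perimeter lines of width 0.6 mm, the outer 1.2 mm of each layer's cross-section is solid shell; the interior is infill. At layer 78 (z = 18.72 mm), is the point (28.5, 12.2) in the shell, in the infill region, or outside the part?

At z = 18.72 mm: the cylinder is not intersected at this z (z outside [0, 11.5]); the cube at (15, 9.5) is present — its section is the full 5.5×12.5 rectangle; the cube at (14, 5.5) does not reach this height (z outside [3, 17.5]); the cube at (9.5, 14) is present — its section is the full 18.5×17 rectangle; Taking the union: the regions partially overlap (shared area 44.00 mm²), so overlapping operands fuse into one piece — 1 connected region; the cylinder at (8, 3.5): section is a regular 24-gon, circumradius r=11; After the difference (first − rest): starting from the result so far, the r=11 cylinder at (8, 3.5) partially overlaps it — only the 3.14 mm² overlap (of its 375.81 mm²) is removed, clipping the outline — 1 connected region. Overall, the cross-section is a single solid region. The nearest boundary edge runs (28.00, 31.00)→(28.00, 14.00); distance from the point to it = 1.87 mm. The point is not inside any of the regions above, so it lies outside the cross-section (1.87 mm from the nearest boundary).

outside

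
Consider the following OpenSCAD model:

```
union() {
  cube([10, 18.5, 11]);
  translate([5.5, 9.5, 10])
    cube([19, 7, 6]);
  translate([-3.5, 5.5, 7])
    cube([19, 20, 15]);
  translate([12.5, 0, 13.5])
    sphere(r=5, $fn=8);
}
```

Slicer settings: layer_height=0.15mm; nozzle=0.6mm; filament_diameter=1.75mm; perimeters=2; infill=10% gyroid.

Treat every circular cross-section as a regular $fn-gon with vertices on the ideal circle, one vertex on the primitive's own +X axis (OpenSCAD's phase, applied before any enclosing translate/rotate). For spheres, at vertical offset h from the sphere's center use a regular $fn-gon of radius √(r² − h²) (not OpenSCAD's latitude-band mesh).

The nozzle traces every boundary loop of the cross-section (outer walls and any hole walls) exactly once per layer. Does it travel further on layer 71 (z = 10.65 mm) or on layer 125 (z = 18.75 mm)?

Layer 71 (z = 10.65): the 10×18.5 cube contributes its full rectangle (perimeter 57.00 mm); the 19×7 cube at (5.5, 9.5) contributes its full rectangle (perimeter 52.00 mm); the cube at (-3.5, 5.5) (footprint 19×20) is included at this height (perimeter 78.00 mm); the r=5 sphere at (12.5, 0) contributes a regular 8-gon of circumradius √(5²−2.85²) = 4.108 (perimeter = 2·8·4.108·sin(180°/8) = 25.15 mm); Combining (union): the regions partially overlap (shared area 202.96 mm²), so the edge portions inside another operand are dropped and the merged outline is re-measured after clipping — boundary = 123.89 mm. So its perimeter = 123.89 mm. Layer 125 (z = 18.75): the cube is absent (z outside [0, 11]); the cube at (5.5, 9.5) is not intersected at this z (z outside [10, 16]); the cube at (-3.5, 5.5) is present — its section is the full 19×20 rectangle (perimeter 78.00 mm); the sphere at (12.5, 0) does not reach this height (|z−center|=5.250 > r=5); Combining (union): only the 19×20 cube at (-3.5, 5.5) is present, so the union is just that shape — boundary = 78.00 mm. So its perimeter = 78.00 mm. Layer 71 is larger (123.89 vs 78.00 mm).

layer 71 (z = 10.65 mm)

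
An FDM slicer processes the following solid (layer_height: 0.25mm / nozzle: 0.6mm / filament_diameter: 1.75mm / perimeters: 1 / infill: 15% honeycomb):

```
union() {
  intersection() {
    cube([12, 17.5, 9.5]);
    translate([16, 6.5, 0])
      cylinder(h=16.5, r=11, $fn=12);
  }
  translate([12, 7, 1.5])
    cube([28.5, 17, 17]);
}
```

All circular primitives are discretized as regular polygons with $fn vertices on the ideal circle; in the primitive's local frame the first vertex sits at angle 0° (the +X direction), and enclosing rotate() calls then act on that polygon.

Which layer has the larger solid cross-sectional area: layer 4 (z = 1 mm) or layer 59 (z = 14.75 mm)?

Layer 4 (z = 1): the cube (footprint 12×17.5) is included at this height (area 210.00 mm²); the r=11 cylinder at (16, 6.5) gives a regular 12-gon of circumradius 11 (constant along its height) (area = (12/2)·11.000²·sin(360°/12) = 363.00 mm²); Keeping only the common overlap: the r=11 cylinder at (16, 6.5) partially overlaps the 12×17.5 cube; clipping to the common part keeps 88.37 mm² — area = 88.37 mm²; the cube at (12, 7) is absent (z outside [1.5, 18.5]); Combining (union): only that combined region is present, so the union is just that shape — area = 88.37 mm². So its area = 88.37 mm². Layer 59 (z = 14.75): the cube is absent (z outside [0, 9.5]); the cylinder at (16, 6.5): section is a regular 12-gon, circumradius r=11 (area = (12/2)·11.000²·sin(360°/12) = 363.00 mm²); Taking the intersection: at least one operand is absent at this height, so nothing remains; the cube at (12, 7) (footprint 28.5×17) is included at this height (area 484.50 mm²); Taking the union: only the 28.5×17 cube at (12, 7) is present, so the union is just that shape — area = 484.50 mm². So its area = 484.50 mm². Layer 59 is larger (484.50 vs 88.37 mm²).

layer 59 (z = 14.75 mm)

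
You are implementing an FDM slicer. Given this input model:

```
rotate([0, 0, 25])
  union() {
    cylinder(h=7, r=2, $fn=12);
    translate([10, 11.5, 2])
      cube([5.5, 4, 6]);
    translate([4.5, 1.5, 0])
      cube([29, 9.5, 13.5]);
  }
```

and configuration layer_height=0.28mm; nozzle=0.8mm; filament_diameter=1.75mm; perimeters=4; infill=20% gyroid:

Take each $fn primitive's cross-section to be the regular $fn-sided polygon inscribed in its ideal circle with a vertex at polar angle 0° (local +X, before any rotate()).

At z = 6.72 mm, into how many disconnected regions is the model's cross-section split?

At z = 6.72 mm: the cylinder: section is a regular 12-gon, circumradius r=2; the 5.5×4 cube at (10, 11.5) contributes its full rectangle; the 29×9.5 cube at (4.5, 1.5) contributes its full rectangle; Taking the union: the 3 present regions are separate (no shared area or edge), so areas and boundary lengths simply add and each stays a separate island — 3 connected regions; (whole slice rotated 25° about Z — lengths, areas and connectivity unchanged). The result has 3 disconnected regions.

3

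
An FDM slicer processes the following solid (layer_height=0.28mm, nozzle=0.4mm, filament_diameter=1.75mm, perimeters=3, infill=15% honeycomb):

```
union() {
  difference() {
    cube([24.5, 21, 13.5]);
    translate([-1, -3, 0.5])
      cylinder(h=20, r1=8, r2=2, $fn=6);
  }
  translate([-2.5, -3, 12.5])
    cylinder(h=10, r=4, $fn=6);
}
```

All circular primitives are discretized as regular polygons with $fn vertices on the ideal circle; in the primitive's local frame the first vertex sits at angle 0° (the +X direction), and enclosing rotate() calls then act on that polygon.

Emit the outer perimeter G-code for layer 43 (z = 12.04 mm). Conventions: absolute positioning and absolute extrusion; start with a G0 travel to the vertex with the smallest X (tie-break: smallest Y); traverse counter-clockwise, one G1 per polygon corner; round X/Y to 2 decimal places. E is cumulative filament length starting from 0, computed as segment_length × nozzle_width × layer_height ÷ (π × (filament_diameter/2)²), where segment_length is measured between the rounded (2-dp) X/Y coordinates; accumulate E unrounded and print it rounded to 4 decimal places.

At z = 12.04 mm: the cube (footprint 24.5×21) is included at this height; the cone at (-1, -3) (r1=8→r2=2) has section circumradius 4.538 here — a regular 6-gon; Subtracting the remaining from the first: starting from the 24.5×21 cube, the cone at (-1, -3) partially overlaps it — only the 1.43 mm² overlap (of its 53.50 mm²) is removed, clipping the outline — 1 connected region; the cylinder at (-2.5, -3) is not intersected at this z (z outside [12.5, 22.5]); Merging all regions: only that combined region is present, so the union is just that shape — 1 connected region. The outline is a single polygon with 6 vertices. Extrusion per mm of travel: 0.4 × 0.28 / (π × 0.875²) = 0.046564. Accumulating E over each segment gives final E = 4.2190.

G0 X0.00 Y0.93 Z12.04
G1 X1.27 Y0.93 E0.0591
G1 X1.81 Y0.00 E0.1092
G1 X24.50 Y0.00 E1.1658
G1 X24.50 Y21.00 E2.1436
G1 X0.00 Y21.00 E3.2844
G1 X0.00 Y0.93 E4.2190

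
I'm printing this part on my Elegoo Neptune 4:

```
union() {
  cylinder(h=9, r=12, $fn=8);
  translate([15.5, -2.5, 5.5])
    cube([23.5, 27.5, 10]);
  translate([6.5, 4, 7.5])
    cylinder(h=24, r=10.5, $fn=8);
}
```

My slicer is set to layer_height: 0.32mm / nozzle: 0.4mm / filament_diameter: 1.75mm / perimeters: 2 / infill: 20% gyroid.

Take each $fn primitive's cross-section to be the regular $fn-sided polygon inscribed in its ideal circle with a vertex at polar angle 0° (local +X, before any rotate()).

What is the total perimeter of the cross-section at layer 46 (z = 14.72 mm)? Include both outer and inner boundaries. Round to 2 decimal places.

151.21 mm

At z = 14.72 mm: the cylinder is absent (z outside [0, 9]); the cube at (15.5, -2.5) is present — its section is the full 23.5×27.5 rectangle (perimeter 102.00 mm); the cylinder at (6.5, 4): section is a regular 8-gon, circumradius r=10.5 (perimeter = 2·8·10.500·sin(180°/8) = 64.29 mm); Merging all regions: the regions partially overlap (shared area 5.43 mm²), so the edge portions inside another operand are dropped and the merged outline is re-measured after clipping — boundary = 151.21 mm. Overall, the cross-section is a single solid region. Total boundary length (outer) = 151.21 mm.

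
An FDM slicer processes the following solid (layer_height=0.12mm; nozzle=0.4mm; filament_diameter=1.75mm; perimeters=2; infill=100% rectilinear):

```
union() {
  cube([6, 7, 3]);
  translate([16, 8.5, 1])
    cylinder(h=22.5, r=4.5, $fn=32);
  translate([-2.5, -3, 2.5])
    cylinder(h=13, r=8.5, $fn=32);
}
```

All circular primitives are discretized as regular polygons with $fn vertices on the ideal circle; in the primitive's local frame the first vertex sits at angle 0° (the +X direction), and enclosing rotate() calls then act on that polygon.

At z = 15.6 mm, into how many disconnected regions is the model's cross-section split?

1

At z = 15.6 mm: the cube is absent (z outside [0, 3]); the r=4.5 cylinder at (16, 8.5) contributes a regular 32-gon of circumradius 4.5; the cylinder at (-2.5, -3) does not reach this height (z outside [2.5, 15.5]); Taking the union: only the r=4.5 cylinder at (16, 8.5) is present, so the union is just that shape — 1 connected region. The result has 1 disconnected region.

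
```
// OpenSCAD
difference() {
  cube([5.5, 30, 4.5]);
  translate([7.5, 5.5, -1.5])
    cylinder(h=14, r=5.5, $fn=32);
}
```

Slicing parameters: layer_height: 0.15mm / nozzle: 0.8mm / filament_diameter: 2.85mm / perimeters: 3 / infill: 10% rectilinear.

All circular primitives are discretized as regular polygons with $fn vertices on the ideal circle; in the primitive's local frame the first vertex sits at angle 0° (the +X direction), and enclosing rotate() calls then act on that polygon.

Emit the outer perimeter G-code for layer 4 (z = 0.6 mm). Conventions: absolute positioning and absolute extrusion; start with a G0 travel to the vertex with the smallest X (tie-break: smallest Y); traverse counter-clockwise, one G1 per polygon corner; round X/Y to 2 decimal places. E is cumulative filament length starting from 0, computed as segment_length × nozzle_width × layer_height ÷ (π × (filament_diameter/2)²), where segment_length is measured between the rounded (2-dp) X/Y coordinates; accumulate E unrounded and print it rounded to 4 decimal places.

G0 X0.00 Y0.00 Z0.60
G1 X5.50 Y0.00 E0.1035
G1 X5.50 Y0.39 E0.1108
G1 X5.40 Y0.42 E0.1128
G1 X4.44 Y0.93 E0.1332
G1 X3.61 Y1.61 E0.1534
G1 X2.93 Y2.44 E0.1736
G1 X2.42 Y3.40 E0.1940
G1 X2.11 Y4.43 E0.2143
G1 X2.00 Y5.50 E0.2345
G1 X2.11 Y6.57 E0.2547
G1 X2.42 Y7.60 E0.2750
G1 X2.93 Y8.56 E0.2954
G1 X3.61 Y9.39 E0.3156
G1 X4.44 Y10.07 E0.3358
G1 X5.40 Y10.58 E0.3562
G1 X5.50 Y10.61 E0.3582
G1 X5.50 Y30.00 E0.7229
G1 X0.00 Y30.00 E0.8264
G1 X0.00 Y0.00 E1.3907

At z = 0.6 mm: the cube is present — its section is the full 5.5×30 rectangle; the r=5.5 cylinder at (7.5, 5.5) gives a regular 32-gon of circumradius 5.5 (constant along its height); Taking the first minus the rest: starting from the 5.5×30 cube, the r=5.5 cylinder at (7.5, 5.5) partially overlaps it — only the 25.78 mm² overlap (of its 94.42 mm²) is removed, clipping the outline — 1 connected region. The outline is a single polygon with 19 vertices. Extrusion per mm of travel: 0.8 × 0.15 / (π × 1.425²) = 0.018811. Accumulating E over each segment gives final E = 1.3907.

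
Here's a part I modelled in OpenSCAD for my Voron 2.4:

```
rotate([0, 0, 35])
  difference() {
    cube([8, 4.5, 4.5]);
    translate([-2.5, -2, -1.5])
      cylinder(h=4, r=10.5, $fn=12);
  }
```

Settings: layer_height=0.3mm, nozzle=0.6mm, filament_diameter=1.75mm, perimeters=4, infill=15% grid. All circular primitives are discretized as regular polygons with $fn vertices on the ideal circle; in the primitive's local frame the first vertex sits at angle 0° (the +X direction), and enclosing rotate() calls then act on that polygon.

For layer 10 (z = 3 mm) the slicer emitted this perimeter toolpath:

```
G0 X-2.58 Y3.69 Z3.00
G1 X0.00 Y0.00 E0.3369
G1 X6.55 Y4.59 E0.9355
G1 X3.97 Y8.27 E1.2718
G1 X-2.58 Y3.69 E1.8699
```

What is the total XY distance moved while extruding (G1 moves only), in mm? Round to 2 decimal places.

Sum the Euclidean lengths of each G1 segment: total = 24.99 mm.

24.99 mm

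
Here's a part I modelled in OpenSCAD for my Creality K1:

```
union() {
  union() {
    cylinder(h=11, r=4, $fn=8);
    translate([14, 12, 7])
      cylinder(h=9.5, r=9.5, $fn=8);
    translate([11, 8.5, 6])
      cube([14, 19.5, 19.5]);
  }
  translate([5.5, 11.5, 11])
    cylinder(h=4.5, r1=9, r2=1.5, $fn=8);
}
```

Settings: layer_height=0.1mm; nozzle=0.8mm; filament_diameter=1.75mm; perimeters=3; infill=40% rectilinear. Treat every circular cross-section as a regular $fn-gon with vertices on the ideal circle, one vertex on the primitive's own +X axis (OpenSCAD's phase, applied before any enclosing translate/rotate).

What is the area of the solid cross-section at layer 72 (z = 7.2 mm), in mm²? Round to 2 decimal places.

441.86 mm²

At z = 7.2 mm: the r=4 cylinder contributes a regular 8-gon of circumradius 4 (area = (8/2)·4.000²·sin(360°/8) = 45.25 mm²); the r=9.5 cylinder at (14, 12) gives a regular 8-gon of circumradius 9.5 (constant along its height) (area = (8/2)·9.500²·sin(360°/8) = 255.27 mm²); the cube at (11, 8.5) (footprint 14×19.5) is included at this height (area 273.00 mm²); Combining (union): the regions partially overlap — summed areas 573.52 mm² minus the doubly-counted overlap 131.67 mm² gives 441.86 mm² — area = 441.86 mm²; the cone at (5.5, 11.5) does not reach this height (z outside [11, 15.5]); Taking the union: only the result so far is present, so the union is just that shape — area = 441.86 mm². Overall, the cross-section has 2 separate islands. Net area = 441.86 mm².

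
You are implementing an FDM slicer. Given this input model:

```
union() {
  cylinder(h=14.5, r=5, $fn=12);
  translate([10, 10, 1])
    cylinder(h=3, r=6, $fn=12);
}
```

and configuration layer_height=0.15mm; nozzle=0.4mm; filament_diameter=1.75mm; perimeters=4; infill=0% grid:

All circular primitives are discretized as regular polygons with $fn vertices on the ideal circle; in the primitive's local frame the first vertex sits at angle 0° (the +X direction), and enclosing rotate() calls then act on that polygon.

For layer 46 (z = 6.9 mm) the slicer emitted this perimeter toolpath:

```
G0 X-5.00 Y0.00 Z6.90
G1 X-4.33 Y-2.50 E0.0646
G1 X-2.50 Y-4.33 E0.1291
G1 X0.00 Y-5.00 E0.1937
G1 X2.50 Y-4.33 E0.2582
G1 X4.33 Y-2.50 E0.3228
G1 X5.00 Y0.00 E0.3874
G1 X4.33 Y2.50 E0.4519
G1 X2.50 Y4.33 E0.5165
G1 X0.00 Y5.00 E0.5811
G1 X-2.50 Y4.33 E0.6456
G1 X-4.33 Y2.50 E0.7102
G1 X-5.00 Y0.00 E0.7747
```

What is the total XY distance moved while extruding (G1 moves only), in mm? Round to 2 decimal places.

31.06 mm

Sum the Euclidean lengths of each G1 segment: total = 31.06 mm.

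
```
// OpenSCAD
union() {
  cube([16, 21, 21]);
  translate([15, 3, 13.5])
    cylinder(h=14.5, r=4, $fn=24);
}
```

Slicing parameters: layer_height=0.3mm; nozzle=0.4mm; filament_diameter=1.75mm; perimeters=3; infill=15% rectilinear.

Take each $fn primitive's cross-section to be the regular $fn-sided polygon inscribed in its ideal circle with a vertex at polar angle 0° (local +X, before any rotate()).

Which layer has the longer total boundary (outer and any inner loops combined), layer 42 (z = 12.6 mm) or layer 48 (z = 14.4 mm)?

layer 48 (z = 14.4 mm)

Layer 42 (z = 12.6): the cube (footprint 16×21) is included at this height (perimeter 74.00 mm); the cylinder at (15, 3) is absent (z outside [13.5, 28]); Merging all regions: only the 16×21 cube is present, so the union is just that shape — boundary = 74.00 mm. So its perimeter = 74.00 mm. Layer 48 (z = 14.4): the cube is present — its section is the full 16×21 rectangle (perimeter 74.00 mm); the r=4 cylinder at (15, 3) contributes a regular 24-gon of circumradius 4 (perimeter = 2·24·4.000·sin(180°/24) = 25.06 mm); Merging all regions: the regions partially overlap (shared area 30.04 mm²), so the edge portions inside another operand are dropped and the merged outline is re-measured after clipping — boundary = 77.90 mm. So its perimeter = 77.90 mm. Layer 48 is larger (77.90 vs 74.00 mm).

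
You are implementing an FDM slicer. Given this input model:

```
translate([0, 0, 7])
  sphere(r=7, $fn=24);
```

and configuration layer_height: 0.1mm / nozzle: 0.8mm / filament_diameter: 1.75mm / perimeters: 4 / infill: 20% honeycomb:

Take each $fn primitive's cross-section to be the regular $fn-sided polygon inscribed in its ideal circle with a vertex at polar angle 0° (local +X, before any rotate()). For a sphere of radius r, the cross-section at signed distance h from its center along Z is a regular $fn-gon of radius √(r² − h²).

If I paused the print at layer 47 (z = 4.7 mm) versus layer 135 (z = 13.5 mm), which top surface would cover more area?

Layer 47 (z = 4.7): the r=7 sphere slices to a regular 24-gon of circumradius 6.611 (√(r²−h²) with h=2.3 from center) (area = (24/2)·6.611²·sin(360°/24) = 135.76 mm²). So its area = 135.76 mm². Layer 135 (z = 13.5): the r=7 sphere slices to a regular 24-gon of circumradius 2.598 (√(r²−h²) with h=6.5 from center) (area = (24/2)·2.598²·sin(360°/24) = 20.96 mm²). So its area = 20.96 mm². Layer 47 is larger (135.76 vs 20.96 mm²).

layer 47 (z = 4.7 mm)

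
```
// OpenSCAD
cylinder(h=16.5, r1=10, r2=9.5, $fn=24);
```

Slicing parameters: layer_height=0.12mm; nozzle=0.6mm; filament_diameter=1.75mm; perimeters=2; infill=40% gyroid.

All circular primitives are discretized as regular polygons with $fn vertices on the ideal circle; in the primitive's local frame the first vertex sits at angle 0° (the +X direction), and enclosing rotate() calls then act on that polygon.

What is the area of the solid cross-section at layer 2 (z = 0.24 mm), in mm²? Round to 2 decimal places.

310.13 mm²

At z = 0.24 mm: the cone (r1=10→r2=9.5) has section circumradius 9.993 here — a regular 24-gon (area = (24/2)·9.993²·sin(360°/24) = 310.13 mm²). Overall, the cross-section is a single solid region. Net area = 310.13 mm².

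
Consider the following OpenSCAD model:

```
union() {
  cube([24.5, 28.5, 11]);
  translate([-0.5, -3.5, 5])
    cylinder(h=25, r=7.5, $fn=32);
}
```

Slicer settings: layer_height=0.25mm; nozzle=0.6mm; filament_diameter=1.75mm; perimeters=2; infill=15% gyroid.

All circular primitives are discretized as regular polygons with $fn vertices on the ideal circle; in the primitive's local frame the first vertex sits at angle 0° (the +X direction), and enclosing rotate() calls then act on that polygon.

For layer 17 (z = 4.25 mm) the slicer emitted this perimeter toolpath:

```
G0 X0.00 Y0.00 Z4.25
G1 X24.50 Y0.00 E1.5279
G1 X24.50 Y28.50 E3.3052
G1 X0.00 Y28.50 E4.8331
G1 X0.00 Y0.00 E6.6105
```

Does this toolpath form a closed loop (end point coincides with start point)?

Start point (G0): (0.00, 0.00). End point (last G1): the path returns to the start — closed.

yes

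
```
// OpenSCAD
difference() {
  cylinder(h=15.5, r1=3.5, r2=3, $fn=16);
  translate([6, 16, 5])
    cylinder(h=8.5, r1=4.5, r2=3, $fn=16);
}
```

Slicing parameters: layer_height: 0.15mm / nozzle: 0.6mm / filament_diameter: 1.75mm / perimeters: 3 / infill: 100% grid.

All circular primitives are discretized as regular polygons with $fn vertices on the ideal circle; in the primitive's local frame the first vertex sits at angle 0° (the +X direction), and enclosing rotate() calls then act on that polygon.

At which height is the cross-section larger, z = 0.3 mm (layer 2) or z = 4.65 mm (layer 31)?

Layer 2 (z = 0.3): the cone contributes a regular 16-gon of circumradius 3.490 (interpolated between r1=3.5 and r2=3 at t=0.019) (area = (16/2)·3.490²·sin(360°/16) = 37.30 mm²); the cone at (6, 16) is not intersected at this z (z outside [5, 13.5]); Taking the first minus the rest: none of the subtracted shapes is present at this height, so the cone is unchanged — area = 37.30 mm². So its area = 37.30 mm². Layer 31 (z = 4.65): the cone: at t=0.300 of its height the radius interpolates to r₁+(r₂−r₁)t = 3.350, giving a regular 16-gon of that circumradius (area = (16/2)·3.350²·sin(360°/16) = 34.36 mm²); the cone at (6, 16) is absent (z outside [5, 13.5]); Subtracting the remaining from the first: none of the subtracted shapes is present at this height, so the cone is unchanged — area = 34.36 mm². So its area = 34.36 mm². Layer 2 is larger (37.30 vs 34.36 mm²).

layer 2 (z = 0.3 mm)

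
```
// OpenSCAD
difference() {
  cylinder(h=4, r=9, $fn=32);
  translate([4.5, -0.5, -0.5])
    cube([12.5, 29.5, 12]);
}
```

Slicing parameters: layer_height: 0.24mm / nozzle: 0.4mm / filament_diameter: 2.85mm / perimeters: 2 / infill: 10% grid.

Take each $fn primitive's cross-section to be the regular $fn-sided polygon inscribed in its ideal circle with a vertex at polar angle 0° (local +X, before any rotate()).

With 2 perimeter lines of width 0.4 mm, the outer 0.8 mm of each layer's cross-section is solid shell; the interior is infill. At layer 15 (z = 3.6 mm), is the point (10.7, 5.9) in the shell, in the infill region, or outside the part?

outside

At z = 3.6 mm: the cylinder: section is a regular 32-gon, circumradius r=9; the cube at (4.5, -0.5) is present — its section is the full 12.5×29.5 rectangle; After the difference (first − rest): starting from the r=9 cylinder, the 12.5×29.5 cube at (4.5, -0.5) partially overlaps it — only the 26.84 mm² overlap (of its 368.75 mm²) is removed, clipping the outline — 1 connected region. Overall, the cross-section is a single solid region. The nearest boundary edge runs (4.50, 7.75)→(4.50, -0.50); distance from the point to it = 6.20 mm. The point is not inside any of the regions above, so it lies outside the cross-section (6.20 mm from the nearest boundary).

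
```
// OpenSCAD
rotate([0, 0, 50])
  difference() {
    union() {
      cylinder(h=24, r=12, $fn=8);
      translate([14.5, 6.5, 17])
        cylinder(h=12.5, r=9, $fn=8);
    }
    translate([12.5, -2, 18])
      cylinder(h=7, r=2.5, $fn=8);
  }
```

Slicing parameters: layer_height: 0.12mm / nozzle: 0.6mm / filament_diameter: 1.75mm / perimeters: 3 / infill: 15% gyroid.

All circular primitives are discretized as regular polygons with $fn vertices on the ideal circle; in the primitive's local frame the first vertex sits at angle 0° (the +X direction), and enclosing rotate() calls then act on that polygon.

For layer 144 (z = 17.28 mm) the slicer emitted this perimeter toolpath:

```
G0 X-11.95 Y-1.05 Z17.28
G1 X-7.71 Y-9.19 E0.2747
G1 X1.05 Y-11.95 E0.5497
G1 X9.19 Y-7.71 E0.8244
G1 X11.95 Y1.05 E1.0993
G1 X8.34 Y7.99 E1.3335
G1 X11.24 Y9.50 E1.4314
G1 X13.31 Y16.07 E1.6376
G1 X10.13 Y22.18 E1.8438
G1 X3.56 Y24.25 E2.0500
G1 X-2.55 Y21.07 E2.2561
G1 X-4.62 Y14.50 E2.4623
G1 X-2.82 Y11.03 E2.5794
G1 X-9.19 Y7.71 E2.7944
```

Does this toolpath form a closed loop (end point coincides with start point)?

no

Start point (G0): (-11.95, -1.05). End point (last G1): the path does not return to the start — open.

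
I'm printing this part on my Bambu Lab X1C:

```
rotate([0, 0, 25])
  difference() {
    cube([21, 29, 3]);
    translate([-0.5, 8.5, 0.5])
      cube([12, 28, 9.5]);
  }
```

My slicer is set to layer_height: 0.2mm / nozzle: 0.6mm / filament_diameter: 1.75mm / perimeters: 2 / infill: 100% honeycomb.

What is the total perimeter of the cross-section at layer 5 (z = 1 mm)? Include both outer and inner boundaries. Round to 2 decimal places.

At z = 1 mm: the cube (footprint 21×29) is included at this height (perimeter 100.00 mm); the 12×28 cube at (-0.5, 8.5) contributes its full rectangle (perimeter 80.00 mm); After the difference (first − rest): starting from the 21×29 cube, the 12×28 cube at (-0.5, 8.5) partially overlaps it — only the 235.75 mm² overlap (of its 336.00 mm²) is removed, clipping the outline — boundary = 100.00 mm; (whole slice rotated 25° about Z — lengths, areas and connectivity unchanged). Overall, the cross-section is a single solid region. Total boundary length (outer) = 100.00 mm.

100.00 mm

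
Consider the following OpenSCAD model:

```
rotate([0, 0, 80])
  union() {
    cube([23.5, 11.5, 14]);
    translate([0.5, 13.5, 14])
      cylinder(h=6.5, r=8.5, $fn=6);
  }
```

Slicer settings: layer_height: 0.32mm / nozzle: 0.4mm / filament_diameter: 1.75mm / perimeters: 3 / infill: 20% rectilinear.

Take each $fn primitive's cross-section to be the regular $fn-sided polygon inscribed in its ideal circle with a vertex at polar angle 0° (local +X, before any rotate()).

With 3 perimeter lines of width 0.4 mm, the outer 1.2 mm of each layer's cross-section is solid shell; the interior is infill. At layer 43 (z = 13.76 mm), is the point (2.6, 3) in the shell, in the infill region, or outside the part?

outside

At z = 13.76 mm: the 23.5×11.5 cube contributes its full rectangle; the cylinder at (0.5, 13.5) does not reach this height (z outside [14, 20.5]); Merging all regions: only the 23.5×11.5 cube is present, so the union is just that shape — 1 connected region; (whole slice rotated 80° about Z — lengths, areas and connectivity unchanged). Overall, the cross-section is a single solid region. Undo the 80° rotation: the query point maps to (3.406, -2.040) in the un-rotated model frame. The nearest boundary edge runs (0.00, 0.00)→(23.50, 0.00); distance from the point to it = 2.04 mm. The point is not inside any of the regions above, so it lies outside the cross-section (2.04 mm from the nearest boundary).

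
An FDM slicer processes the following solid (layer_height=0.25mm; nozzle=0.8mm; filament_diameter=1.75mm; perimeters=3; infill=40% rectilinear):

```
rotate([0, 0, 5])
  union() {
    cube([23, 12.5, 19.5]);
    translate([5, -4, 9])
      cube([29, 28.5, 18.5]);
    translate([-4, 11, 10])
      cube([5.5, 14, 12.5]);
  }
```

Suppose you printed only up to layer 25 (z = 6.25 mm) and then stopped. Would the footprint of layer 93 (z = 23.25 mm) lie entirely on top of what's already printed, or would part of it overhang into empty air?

part overhangs

Compare the two slices. At z = 6.25: the 23×12.5 cube contributes its full rectangle (area 287.50 mm²); the cube at (5, -4) is absent (z outside [9, 27.5]); the cube at (-4, 11) is absent (z outside [10, 22.5]); Combining (union): only the 23×12.5 cube is present, so the union is just that shape — area = 287.50 mm²; (rotated 5° about Z; rotation is an isometry so areas/perimeters/island counts are preserved). At z = 23.25: the cube does not reach this height (z outside [0, 19.5]); the 29×28.5 cube at (5, -4) contributes its full rectangle (area 826.50 mm²); the cube at (-4, 11) does not reach this height (z outside [10, 22.5]); Taking the union: only the 29×28.5 cube at (5, -4) is present, so the union is just that shape — area = 826.50 mm²; (whole slice rotated 5° about Z — lengths, areas and connectivity unchanged). Checking containment: at z = 23.25 the cross-section extends beyond the z = 6.25 cross-section by about 601.50 mm².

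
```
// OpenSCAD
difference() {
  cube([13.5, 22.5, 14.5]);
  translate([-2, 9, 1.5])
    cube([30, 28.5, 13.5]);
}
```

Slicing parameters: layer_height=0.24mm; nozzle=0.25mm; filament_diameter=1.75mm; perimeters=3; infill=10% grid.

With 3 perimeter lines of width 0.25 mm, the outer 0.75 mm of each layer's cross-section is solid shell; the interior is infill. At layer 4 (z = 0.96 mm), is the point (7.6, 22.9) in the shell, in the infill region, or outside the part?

At z = 0.96 mm: the cube is present — its section is the full 13.5×22.5 rectangle; the cube at (-2, 9) is not intersected at this z (z outside [1.5, 15]); Subtracting the remaining from the first: none of the subtracted shapes is present at this height, so the 13.5×22.5 cube is unchanged — 1 connected region. Overall, the cross-section is a single solid region. The nearest boundary edge runs (13.50, 22.50)→(0.00, 22.50); distance from the point to it = 0.40 mm. The point is not inside any of the regions above, so it lies outside the cross-section (0.40 mm from the nearest boundary).

outside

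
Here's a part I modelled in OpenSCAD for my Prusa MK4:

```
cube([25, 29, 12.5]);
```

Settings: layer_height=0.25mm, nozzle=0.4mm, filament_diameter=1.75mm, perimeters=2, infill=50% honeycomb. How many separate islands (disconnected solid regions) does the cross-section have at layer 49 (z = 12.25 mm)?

1

At z = 12.25 mm: the cube is present — its section is the full 25×29 rectangle. Overall, the cross-section is a single solid region. Island count = 1.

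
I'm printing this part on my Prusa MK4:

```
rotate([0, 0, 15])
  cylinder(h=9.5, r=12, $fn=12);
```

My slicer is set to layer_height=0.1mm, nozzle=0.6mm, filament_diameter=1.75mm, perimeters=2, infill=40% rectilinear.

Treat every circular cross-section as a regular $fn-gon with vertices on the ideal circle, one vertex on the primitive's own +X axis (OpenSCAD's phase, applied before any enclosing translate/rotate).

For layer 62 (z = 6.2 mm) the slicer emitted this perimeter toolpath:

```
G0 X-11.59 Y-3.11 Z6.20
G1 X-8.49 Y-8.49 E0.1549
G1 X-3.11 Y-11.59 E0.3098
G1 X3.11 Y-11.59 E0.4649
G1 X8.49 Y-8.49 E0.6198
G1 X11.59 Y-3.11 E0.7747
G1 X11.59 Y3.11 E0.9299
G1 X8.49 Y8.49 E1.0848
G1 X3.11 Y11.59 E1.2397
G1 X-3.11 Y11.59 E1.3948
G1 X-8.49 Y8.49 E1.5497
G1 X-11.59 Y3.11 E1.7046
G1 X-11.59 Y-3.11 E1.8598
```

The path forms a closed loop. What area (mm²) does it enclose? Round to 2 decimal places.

Apply the shoelace formula to the sequence of (X, Y) vertices; enclosed area = 432.16 mm².

432.16 mm²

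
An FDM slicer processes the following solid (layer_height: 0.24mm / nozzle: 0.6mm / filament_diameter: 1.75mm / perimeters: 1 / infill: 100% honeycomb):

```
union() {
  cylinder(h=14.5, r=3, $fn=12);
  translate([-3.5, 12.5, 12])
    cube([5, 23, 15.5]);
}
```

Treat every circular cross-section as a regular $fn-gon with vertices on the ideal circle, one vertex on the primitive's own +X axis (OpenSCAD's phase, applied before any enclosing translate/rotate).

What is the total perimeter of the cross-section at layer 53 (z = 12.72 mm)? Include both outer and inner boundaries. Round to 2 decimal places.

74.63 mm

At z = 12.72 mm: the r=3 cylinder gives a regular 12-gon of circumradius 3 (constant along its height) (perimeter = 2·12·3.000·sin(180°/12) = 18.63 mm); the 5×23 cube at (-3.5, 12.5) contributes its full rectangle (perimeter 56.00 mm); Merging all regions: the 2 present regions are separate (no shared area or edge), so areas and boundary lengths simply add and each stays a separate island — boundary = 74.63 mm. Overall, the cross-section has 2 separate islands. Total boundary length (outer) = 74.63 mm.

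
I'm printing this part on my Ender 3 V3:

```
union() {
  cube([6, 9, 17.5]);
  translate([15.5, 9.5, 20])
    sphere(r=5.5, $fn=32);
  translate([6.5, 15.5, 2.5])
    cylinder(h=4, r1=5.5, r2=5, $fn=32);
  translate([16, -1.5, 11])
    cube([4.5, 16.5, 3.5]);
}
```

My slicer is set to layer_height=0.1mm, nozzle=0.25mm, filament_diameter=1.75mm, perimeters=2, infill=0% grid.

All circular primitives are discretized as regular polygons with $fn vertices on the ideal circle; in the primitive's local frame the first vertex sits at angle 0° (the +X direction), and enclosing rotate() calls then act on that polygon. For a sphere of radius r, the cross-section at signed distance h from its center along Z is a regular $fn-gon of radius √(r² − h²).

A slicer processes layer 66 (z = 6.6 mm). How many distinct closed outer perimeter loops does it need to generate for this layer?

1

At z = 6.6 mm: the 6×9 cube contributes its full rectangle; the sphere at (15.5, 9.5) is not intersected at this z (|z−center|=13.400 > r=5.5); the cone at (6.5, 15.5) does not reach this height (z outside [2.5, 6.5]); the cube at (16, -1.5) is absent (z outside [11, 14.5]); Merging all regions: only the 6×9 cube is present, so the union is just that shape — 1 connected region. The result has 1 disconnected region.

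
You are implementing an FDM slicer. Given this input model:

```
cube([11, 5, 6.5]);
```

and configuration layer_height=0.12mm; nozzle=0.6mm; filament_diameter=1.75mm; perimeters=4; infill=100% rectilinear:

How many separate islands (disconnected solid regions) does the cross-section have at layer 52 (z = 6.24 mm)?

1

At z = 6.24 mm: the cube is present — its section is the full 11×5 rectangle. Overall, the cross-section is a single solid region. Island count = 1.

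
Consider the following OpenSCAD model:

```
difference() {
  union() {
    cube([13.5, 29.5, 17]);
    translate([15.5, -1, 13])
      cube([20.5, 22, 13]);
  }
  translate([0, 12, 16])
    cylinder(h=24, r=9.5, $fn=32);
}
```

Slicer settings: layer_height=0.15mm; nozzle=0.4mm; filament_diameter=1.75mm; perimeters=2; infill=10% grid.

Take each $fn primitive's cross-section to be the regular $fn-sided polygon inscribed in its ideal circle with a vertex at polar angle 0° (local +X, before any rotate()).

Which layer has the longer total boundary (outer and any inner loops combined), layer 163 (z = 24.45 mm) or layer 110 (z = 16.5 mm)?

Layer 163 (z = 24.45): the cube is not intersected at this z (z outside [0, 17]); the 20.5×22 cube at (15.5, -1) contributes its full rectangle (perimeter 85.00 mm); Taking the union: only the 20.5×22 cube at (15.5, -1) is present, so the union is just that shape — boundary = 85.00 mm; the r=9.5 cylinder at (0, 12) gives a regular 32-gon of circumradius 9.5 (constant along its height) (perimeter = 2·32·9.500·sin(180°/32) = 59.59 mm); Taking the first minus the rest: starting from the result so far, the r=9.5 cylinder at (0, 12) misses the remaining region (no effect) — boundary = 85.00 mm. So its perimeter = 85.00 mm. Layer 110 (z = 16.5): the cube (footprint 13.5×29.5) is included at this height (perimeter 86.00 mm); the 20.5×22 cube at (15.5, -1) contributes its full rectangle (perimeter 85.00 mm); Combining (union): the 2 present regions are separate (no shared area or edge), so areas and boundary lengths simply add and each stays a separate island — boundary = 171.00 mm; the r=9.5 cylinder at (0, 12) gives a regular 32-gon of circumradius 9.5 (constant along its height) (perimeter = 2·32·9.500·sin(180°/32) = 59.59 mm); Taking the first minus the rest: starting from that combined region, the r=9.5 cylinder at (0, 12) partially overlaps it — only the 140.86 mm² overlap (of its 281.71 mm²) is removed, clipping the outline — boundary = 181.80 mm. So its perimeter = 181.80 mm. Layer 110 is larger (181.80 vs 85.00 mm).

layer 110 (z = 16.5 mm)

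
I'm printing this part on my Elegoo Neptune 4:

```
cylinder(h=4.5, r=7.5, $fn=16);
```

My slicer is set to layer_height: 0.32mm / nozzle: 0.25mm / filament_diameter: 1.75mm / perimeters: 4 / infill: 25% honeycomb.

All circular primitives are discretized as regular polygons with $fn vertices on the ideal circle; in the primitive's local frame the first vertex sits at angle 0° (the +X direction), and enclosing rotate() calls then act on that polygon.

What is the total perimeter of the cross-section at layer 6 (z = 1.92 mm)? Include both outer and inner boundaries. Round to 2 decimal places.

46.82 mm

At z = 1.92 mm: the r=7.5 cylinder contributes a regular 16-gon of circumradius 7.5 (perimeter = 2·16·7.500·sin(180°/16) = 46.82 mm). Overall, the cross-section is a single solid region. Total boundary length (outer) = 46.82 mm.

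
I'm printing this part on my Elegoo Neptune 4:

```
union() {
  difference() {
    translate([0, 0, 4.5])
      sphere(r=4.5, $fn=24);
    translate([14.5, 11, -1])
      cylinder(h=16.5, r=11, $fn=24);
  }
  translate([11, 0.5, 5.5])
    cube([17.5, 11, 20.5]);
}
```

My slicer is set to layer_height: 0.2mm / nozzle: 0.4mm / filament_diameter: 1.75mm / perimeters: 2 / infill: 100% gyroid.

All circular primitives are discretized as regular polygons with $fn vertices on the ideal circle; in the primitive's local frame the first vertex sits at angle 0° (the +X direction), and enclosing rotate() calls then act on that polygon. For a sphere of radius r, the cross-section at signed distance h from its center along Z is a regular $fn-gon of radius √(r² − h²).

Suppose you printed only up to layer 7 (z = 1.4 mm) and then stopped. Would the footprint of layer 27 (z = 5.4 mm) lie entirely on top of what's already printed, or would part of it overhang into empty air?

part overhangs

Compare the two slices. At z = 1.4: the r=4.5 sphere slices to a regular 24-gon of circumradius 3.262 (√(r²−h²) with h=3.1 from center) (area = (24/2)·3.262²·sin(360°/24) = 33.05 mm²); the r=11 cylinder at (14.5, 11) gives a regular 24-gon of circumradius 11 (constant along its height) (area = (24/2)·11.000²·sin(360°/24) = 375.81 mm²); Taking the first minus the rest: starting from the r=4.5 sphere (33.05 mm²), the r=11 cylinder at (14.5, 11) misses the remaining region (no effect) — area = 33.05 mm²; the cube at (11, 0.5) is absent (z outside [5.5, 26]); Merging all regions: only that combined region is present, so the union is just that shape — area = 33.05 mm². At z = 5.4: the r=4.5 sphere slices to a regular 24-gon of circumradius 4.409 (√(r²−h²) with h=0.9 from center) (area = (24/2)·4.409²·sin(360°/24) = 60.38 mm²); the r=11 cylinder at (14.5, 11) contributes a regular 24-gon of circumradius 11 (area = (24/2)·11.000²·sin(360°/24) = 375.81 mm²); Subtracting the remaining from the first: starting from the r=4.5 sphere (60.38 mm²), the r=11 cylinder at (14.5, 11) misses the remaining region (no effect) — area = 60.38 mm²; the cube at (11, 0.5) is absent (z outside [5.5, 26]); Taking the union: only that combined region is present, so the union is just that shape — area = 60.38 mm². Checking containment: at z = 5.4 the cross-section extends beyond the z = 1.4 cross-section by about 27.33 mm².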